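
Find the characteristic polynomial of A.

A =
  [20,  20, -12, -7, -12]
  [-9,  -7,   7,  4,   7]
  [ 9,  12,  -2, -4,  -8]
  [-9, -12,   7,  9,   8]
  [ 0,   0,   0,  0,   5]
x^5 - 25*x^4 + 250*x^3 - 1250*x^2 + 3125*x - 3125

Expanding det(x·I − A) (e.g. by cofactor expansion or by noting that A is similar to its Jordan form J, which has the same characteristic polynomial as A) gives
  χ_A(x) = x^5 - 25*x^4 + 250*x^3 - 1250*x^2 + 3125*x - 3125
which factors as (x - 5)^5. The eigenvalues (with algebraic multiplicities) are λ = 5 with multiplicity 5.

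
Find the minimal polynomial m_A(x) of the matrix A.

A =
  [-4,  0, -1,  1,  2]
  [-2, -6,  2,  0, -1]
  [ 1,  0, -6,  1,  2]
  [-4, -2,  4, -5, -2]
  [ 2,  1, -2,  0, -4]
x^2 + 10*x + 25

The characteristic polynomial is χ_A(x) = (x + 5)^5, so the eigenvalues are known. The minimal polynomial is
  m_A(x) = Π_λ (x − λ)^{k_λ}
where k_λ is the size of the *largest* Jordan block for λ (equivalently, the smallest k with (A − λI)^k v = 0 for every generalised eigenvector v of λ).

  λ = -5: largest Jordan block has size 2, contributing (x + 5)^2

So m_A(x) = (x + 5)^2 = x^2 + 10*x + 25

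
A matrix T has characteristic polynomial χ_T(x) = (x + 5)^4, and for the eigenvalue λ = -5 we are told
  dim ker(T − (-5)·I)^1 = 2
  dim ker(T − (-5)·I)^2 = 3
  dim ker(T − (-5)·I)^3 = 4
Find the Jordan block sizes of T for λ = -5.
Block sizes for λ = -5: [3, 1]

From the dimensions of kernels of powers, the number of Jordan blocks of size at least j is d_j − d_{j−1} where d_j = dim ker(N^j) (with d_0 = 0). Computing the differences gives [2, 1, 1].
The number of blocks of size exactly k is (#blocks of size ≥ k) − (#blocks of size ≥ k + 1), so the partition is: 1 block(s) of size 1, 1 block(s) of size 3.
In nonincreasing order the block sizes are [3, 1].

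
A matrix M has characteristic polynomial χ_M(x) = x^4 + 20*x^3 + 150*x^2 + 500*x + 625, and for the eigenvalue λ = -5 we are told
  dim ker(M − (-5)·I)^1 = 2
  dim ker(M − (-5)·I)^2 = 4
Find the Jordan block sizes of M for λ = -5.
Block sizes for λ = -5: [2, 2]

From the dimensions of kernels of powers, the number of Jordan blocks of size at least j is d_j − d_{j−1} where d_j = dim ker(N^j) (with d_0 = 0). Computing the differences gives [2, 2].
The number of blocks of size exactly k is (#blocks of size ≥ k) − (#blocks of size ≥ k + 1), so the partition is: 2 block(s) of size 2.
In nonincreasing order the block sizes are [2, 2].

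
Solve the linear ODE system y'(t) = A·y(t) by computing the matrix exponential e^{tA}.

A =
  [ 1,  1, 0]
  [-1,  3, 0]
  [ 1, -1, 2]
e^{tA} =
  [-t*exp(2*t) + exp(2*t), t*exp(2*t), 0]
  [-t*exp(2*t), t*exp(2*t) + exp(2*t), 0]
  [t*exp(2*t), -t*exp(2*t), exp(2*t)]

Strategy: write A = P · J · P⁻¹ where J is a Jordan canonical form, so e^{tA} = P · e^{tJ} · P⁻¹, and e^{tJ} can be computed block-by-block.

A has Jordan form
J =
  [2, 1, 0]
  [0, 2, 0]
  [0, 0, 2]
(up to reordering of blocks).

Per-block formulas:
  For a 1×1 block at λ = 2: exp(t · [2]) = [e^(2t)].
  For a 2×2 Jordan block J_2(2): exp(t · J_2(2)) = e^(2t)·(I + t·N), where N is the 2×2 nilpotent shift.

After assembling e^{tJ} and conjugating by P, we get:

e^{tA} =
  [-t*exp(2*t) + exp(2*t), t*exp(2*t), 0]
  [-t*exp(2*t), t*exp(2*t) + exp(2*t), 0]
  [t*exp(2*t), -t*exp(2*t), exp(2*t)]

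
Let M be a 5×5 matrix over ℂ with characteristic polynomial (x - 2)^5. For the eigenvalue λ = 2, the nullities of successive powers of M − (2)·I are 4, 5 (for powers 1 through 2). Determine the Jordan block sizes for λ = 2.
Block sizes for λ = 2: [2, 1, 1, 1]

From the dimensions of kernels of powers, the number of Jordan blocks of size at least j is d_j − d_{j−1} where d_j = dim ker(N^j) (with d_0 = 0). Computing the differences gives [4, 1].
The number of blocks of size exactly k is (#blocks of size ≥ k) − (#blocks of size ≥ k + 1), so the partition is: 3 block(s) of size 1, 1 block(s) of size 2.
In nonincreasing order the block sizes are [2, 1, 1, 1].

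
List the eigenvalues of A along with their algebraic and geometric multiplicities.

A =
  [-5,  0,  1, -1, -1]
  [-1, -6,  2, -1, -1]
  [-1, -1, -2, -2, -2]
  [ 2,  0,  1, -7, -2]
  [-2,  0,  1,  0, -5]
λ = -5: alg = 5, geom = 2

Step 1 — factor the characteristic polynomial to read off the algebraic multiplicities:
  χ_A(x) = (x + 5)^5

Step 2 — compute geometric multiplicities via the rank-nullity identity g(λ) = n − rank(A − λI):
  rank(A − (-5)·I) = 3, so dim ker(A − (-5)·I) = n − 3 = 2

Summary:
  λ = -5: algebraic multiplicity = 5, geometric multiplicity = 2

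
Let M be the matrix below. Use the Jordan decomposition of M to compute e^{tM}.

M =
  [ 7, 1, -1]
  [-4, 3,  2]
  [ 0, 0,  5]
e^{tM} =
  [2*t*exp(5*t) + exp(5*t), t*exp(5*t), -t*exp(5*t)]
  [-4*t*exp(5*t), -2*t*exp(5*t) + exp(5*t), 2*t*exp(5*t)]
  [0, 0, exp(5*t)]

Strategy: write M = P · J · P⁻¹ where J is a Jordan canonical form, so e^{tM} = P · e^{tJ} · P⁻¹, and e^{tJ} can be computed block-by-block.

M has Jordan form
J =
  [5, 1, 0]
  [0, 5, 0]
  [0, 0, 5]
(up to reordering of blocks).

Per-block formulas:
  For a 2×2 Jordan block J_2(5): exp(t · J_2(5)) = e^(5t)·(I + t·N), where N is the 2×2 nilpotent shift.
  For a 1×1 block at λ = 5: exp(t · [5]) = [e^(5t)].

After assembling e^{tJ} and conjugating by P, we get:

e^{tM} =
  [2*t*exp(5*t) + exp(5*t), t*exp(5*t), -t*exp(5*t)]
  [-4*t*exp(5*t), -2*t*exp(5*t) + exp(5*t), 2*t*exp(5*t)]
  [0, 0, exp(5*t)]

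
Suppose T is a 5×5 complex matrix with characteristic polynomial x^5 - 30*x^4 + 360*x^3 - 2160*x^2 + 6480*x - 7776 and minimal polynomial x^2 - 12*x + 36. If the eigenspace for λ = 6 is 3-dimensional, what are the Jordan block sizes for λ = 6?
Block sizes for λ = 6: [2, 2, 1]

Step 1 — from the characteristic polynomial, algebraic multiplicity of λ = 6 is 5. From dim ker(T − (6)·I) = 3, there are exactly 3 Jordan blocks for λ = 6.
Step 2 — from the minimal polynomial, the factor (x − 6)^2 tells us the largest block for λ = 6 has size 2.
Step 3 — with total size 5, 3 blocks, and largest block 2, the block sizes (in nonincreasing order) are [2, 2, 1].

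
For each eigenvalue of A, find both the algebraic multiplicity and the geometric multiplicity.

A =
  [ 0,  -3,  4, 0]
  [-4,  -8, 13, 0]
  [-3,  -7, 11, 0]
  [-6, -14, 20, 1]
λ = 1: alg = 4, geom = 2

Step 1 — factor the characteristic polynomial to read off the algebraic multiplicities:
  χ_A(x) = (x - 1)^4

Step 2 — compute geometric multiplicities via the rank-nullity identity g(λ) = n − rank(A − λI):
  rank(A − (1)·I) = 2, so dim ker(A − (1)·I) = n − 2 = 2

Summary:
  λ = 1: algebraic multiplicity = 4, geometric multiplicity = 2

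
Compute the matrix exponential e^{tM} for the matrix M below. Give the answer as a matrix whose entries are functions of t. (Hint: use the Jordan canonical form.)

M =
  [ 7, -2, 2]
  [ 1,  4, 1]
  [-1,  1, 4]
e^{tM} =
  [2*t*exp(5*t) + exp(5*t), -2*t*exp(5*t), 2*t*exp(5*t)]
  [t*exp(5*t), -t*exp(5*t) + exp(5*t), t*exp(5*t)]
  [-t*exp(5*t), t*exp(5*t), -t*exp(5*t) + exp(5*t)]

Strategy: write M = P · J · P⁻¹ where J is a Jordan canonical form, so e^{tM} = P · e^{tJ} · P⁻¹, and e^{tJ} can be computed block-by-block.

M has Jordan form
J =
  [5, 1, 0]
  [0, 5, 0]
  [0, 0, 5]
(up to reordering of blocks).

Per-block formulas:
  For a 2×2 Jordan block J_2(5): exp(t · J_2(5)) = e^(5t)·(I + t·N), where N is the 2×2 nilpotent shift.
  For a 1×1 block at λ = 5: exp(t · [5]) = [e^(5t)].

After assembling e^{tJ} and conjugating by P, we get:

e^{tM} =
  [2*t*exp(5*t) + exp(5*t), -2*t*exp(5*t), 2*t*exp(5*t)]
  [t*exp(5*t), -t*exp(5*t) + exp(5*t), t*exp(5*t)]
  [-t*exp(5*t), t*exp(5*t), -t*exp(5*t) + exp(5*t)]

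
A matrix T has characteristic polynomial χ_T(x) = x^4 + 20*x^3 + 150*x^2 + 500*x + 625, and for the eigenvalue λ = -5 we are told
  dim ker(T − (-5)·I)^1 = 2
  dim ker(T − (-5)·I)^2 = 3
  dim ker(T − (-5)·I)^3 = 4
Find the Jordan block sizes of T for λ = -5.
Block sizes for λ = -5: [3, 1]

From the dimensions of kernels of powers, the number of Jordan blocks of size at least j is d_j − d_{j−1} where d_j = dim ker(N^j) (with d_0 = 0). Computing the differences gives [2, 1, 1].
The number of blocks of size exactly k is (#blocks of size ≥ k) − (#blocks of size ≥ k + 1), so the partition is: 1 block(s) of size 1, 1 block(s) of size 3.
In nonincreasing order the block sizes are [3, 1].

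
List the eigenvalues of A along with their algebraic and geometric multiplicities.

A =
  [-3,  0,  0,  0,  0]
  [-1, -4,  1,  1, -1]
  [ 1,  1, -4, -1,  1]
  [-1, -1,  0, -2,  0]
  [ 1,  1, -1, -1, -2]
λ = -3: alg = 5, geom = 3

Step 1 — factor the characteristic polynomial to read off the algebraic multiplicities:
  χ_A(x) = (x + 3)^5

Step 2 — compute geometric multiplicities via the rank-nullity identity g(λ) = n − rank(A − λI):
  rank(A − (-3)·I) = 2, so dim ker(A − (-3)·I) = n − 2 = 3

Summary:
  λ = -3: algebraic multiplicity = 5, geometric multiplicity = 3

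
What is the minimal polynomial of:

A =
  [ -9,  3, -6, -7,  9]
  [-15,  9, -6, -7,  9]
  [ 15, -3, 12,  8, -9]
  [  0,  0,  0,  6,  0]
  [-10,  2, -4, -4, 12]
x^2 - 12*x + 36

The characteristic polynomial is χ_A(x) = (x - 6)^5, so the eigenvalues are known. The minimal polynomial is
  m_A(x) = Π_λ (x − λ)^{k_λ}
where k_λ is the size of the *largest* Jordan block for λ (equivalently, the smallest k with (A − λI)^k v = 0 for every generalised eigenvector v of λ).

  λ = 6: largest Jordan block has size 2, contributing (x − 6)^2

So m_A(x) = (x - 6)^2 = x^2 - 12*x + 36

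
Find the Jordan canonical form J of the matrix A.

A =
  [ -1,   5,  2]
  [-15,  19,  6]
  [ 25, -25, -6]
J_2(4) ⊕ J_1(4)

The characteristic polynomial is
  det(x·I − A) = x^3 - 12*x^2 + 48*x - 64 = (x - 4)^3

Eigenvalues and multiplicities (the geometric multiplicity of λ is n − rank(A − λI), which equals the number of Jordan blocks for λ):
  λ = 4: algebraic multiplicity = 3, geometric multiplicity = 2

Determining the block sizes for each eigenvalue:
  λ = 4: 2 blocks summing to 3 forces exactly one block of size 2 and the rest size 1 → block sizes [2, 1]

Assembling the blocks gives a Jordan form
J =
  [4, 1, 0]
  [0, 4, 0]
  [0, 0, 4]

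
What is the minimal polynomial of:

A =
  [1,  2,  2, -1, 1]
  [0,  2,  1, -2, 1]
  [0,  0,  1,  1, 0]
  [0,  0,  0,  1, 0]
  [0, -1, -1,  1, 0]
x^3 - 3*x^2 + 3*x - 1

The characteristic polynomial is χ_A(x) = (x - 1)^5, so the eigenvalues are known. The minimal polynomial is
  m_A(x) = Π_λ (x − λ)^{k_λ}
where k_λ is the size of the *largest* Jordan block for λ (equivalently, the smallest k with (A − λI)^k v = 0 for every generalised eigenvector v of λ).

  λ = 1: largest Jordan block has size 3, contributing (x − 1)^3

So m_A(x) = (x - 1)^3 = x^3 - 3*x^2 + 3*x - 1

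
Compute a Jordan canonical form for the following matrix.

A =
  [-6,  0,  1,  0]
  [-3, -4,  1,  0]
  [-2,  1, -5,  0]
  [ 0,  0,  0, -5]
J_3(-5) ⊕ J_1(-5)

The characteristic polynomial is
  det(x·I − A) = x^4 + 20*x^3 + 150*x^2 + 500*x + 625 = (x + 5)^4

Eigenvalues and multiplicities (the geometric multiplicity of λ is n − rank(A − λI), which equals the number of Jordan blocks for λ):
  λ = -5: algebraic multiplicity = 4, geometric multiplicity = 2

Determining the block sizes for each eigenvalue:
  λ = -5: with am = 4 and gm = 2, the partition is not yet determined (e.g. several partitions of 4 into 2 parts exist). Let N = A − (-5)·I. Computing rank(N^1) = 2, rank(N^2) = 1, rank(N^3) = 0; the number of blocks of size ≥ j is rank(N^{j−1}) − rank(N^j), giving [2, 1, 1]. So we have 1 block(s) of size 3, 1 block(s) of size 1 → block sizes [3, 1]

Assembling the blocks gives a Jordan form
J =
  [-5,  1,  0,  0]
  [ 0, -5,  1,  0]
  [ 0,  0, -5,  0]
  [ 0,  0,  0, -5]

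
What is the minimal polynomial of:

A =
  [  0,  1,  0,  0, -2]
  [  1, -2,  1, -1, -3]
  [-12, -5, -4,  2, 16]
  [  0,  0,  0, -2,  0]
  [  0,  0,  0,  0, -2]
x^3 + 6*x^2 + 12*x + 8

The characteristic polynomial is χ_A(x) = (x + 2)^5, so the eigenvalues are known. The minimal polynomial is
  m_A(x) = Π_λ (x − λ)^{k_λ}
where k_λ is the size of the *largest* Jordan block for λ (equivalently, the smallest k with (A − λI)^k v = 0 for every generalised eigenvector v of λ).

  λ = -2: largest Jordan block has size 3, contributing (x + 2)^3

So m_A(x) = (x + 2)^3 = x^3 + 6*x^2 + 12*x + 8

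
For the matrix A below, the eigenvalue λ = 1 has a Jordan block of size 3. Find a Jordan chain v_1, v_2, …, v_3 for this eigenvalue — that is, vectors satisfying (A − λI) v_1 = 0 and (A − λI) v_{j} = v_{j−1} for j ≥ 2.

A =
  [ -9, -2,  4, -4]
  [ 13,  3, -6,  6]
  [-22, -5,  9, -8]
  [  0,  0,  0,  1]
A Jordan chain for λ = 1 of length 3:
v_1 = (-14, 28, -21, 0)ᵀ
v_2 = (-10, 13, -22, 0)ᵀ
v_3 = (1, 0, 0, 0)ᵀ

Let N = A − (1)·I. We want v_3 with N^3 v_3 = 0 but N^2 v_3 ≠ 0; then v_{j-1} := N · v_j for j = 3, …, 2.

Pick v_3 = (1, 0, 0, 0)ᵀ.
Then v_2 = N · v_3 = (-10, 13, -22, 0)ᵀ.
Then v_1 = N · v_2 = (-14, 28, -21, 0)ᵀ.

Sanity check: (A − (1)·I) v_1 = (0, 0, 0, 0)ᵀ = 0. ✓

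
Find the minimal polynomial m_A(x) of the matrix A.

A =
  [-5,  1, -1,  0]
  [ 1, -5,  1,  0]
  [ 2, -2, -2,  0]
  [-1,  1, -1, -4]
x^2 + 8*x + 16

The characteristic polynomial is χ_A(x) = (x + 4)^4, so the eigenvalues are known. The minimal polynomial is
  m_A(x) = Π_λ (x − λ)^{k_λ}
where k_λ is the size of the *largest* Jordan block for λ (equivalently, the smallest k with (A − λI)^k v = 0 for every generalised eigenvector v of λ).

  λ = -4: largest Jordan block has size 2, contributing (x + 4)^2

So m_A(x) = (x + 4)^2 = x^2 + 8*x + 16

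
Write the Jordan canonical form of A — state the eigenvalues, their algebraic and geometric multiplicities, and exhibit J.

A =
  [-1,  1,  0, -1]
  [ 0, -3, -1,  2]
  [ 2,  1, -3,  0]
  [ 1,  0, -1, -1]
J_2(-2) ⊕ J_2(-2)

The characteristic polynomial is
  det(x·I − A) = x^4 + 8*x^3 + 24*x^2 + 32*x + 16 = (x + 2)^4

Eigenvalues and multiplicities (the geometric multiplicity of λ is n − rank(A − λI), which equals the number of Jordan blocks for λ):
  λ = -2: algebraic multiplicity = 4, geometric multiplicity = 2

Determining the block sizes for each eigenvalue:
  λ = -2: with am = 4 and gm = 2, the partition is not yet determined (e.g. several partitions of 4 into 2 parts exist). Let N = A − (-2)·I. Computing rank(N^1) = 2, rank(N^2) = 0; the number of blocks of size ≥ j is rank(N^{j−1}) − rank(N^j), giving [2, 2]. So we have 2 block(s) of size 2 → block sizes [2, 2]

Assembling the blocks gives a Jordan form
J =
  [-2,  1,  0,  0]
  [ 0, -2,  0,  0]
  [ 0,  0, -2,  1]
  [ 0,  0,  0, -2]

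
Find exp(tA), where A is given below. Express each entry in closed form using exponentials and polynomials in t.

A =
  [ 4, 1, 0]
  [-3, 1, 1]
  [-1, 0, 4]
e^{tA} =
  [-t^2*exp(3*t) + t*exp(3*t) + exp(3*t), -t^2*exp(3*t)/2 + t*exp(3*t), t^2*exp(3*t)/2]
  [t^2*exp(3*t) - 3*t*exp(3*t), t^2*exp(3*t)/2 - 2*t*exp(3*t) + exp(3*t), -t^2*exp(3*t)/2 + t*exp(3*t)]
  [-t^2*exp(3*t) - t*exp(3*t), -t^2*exp(3*t)/2, t^2*exp(3*t)/2 + t*exp(3*t) + exp(3*t)]

Strategy: write A = P · J · P⁻¹ where J is a Jordan canonical form, so e^{tA} = P · e^{tJ} · P⁻¹, and e^{tJ} can be computed block-by-block.

A has Jordan form
J =
  [3, 1, 0]
  [0, 3, 1]
  [0, 0, 3]
(up to reordering of blocks).

Per-block formulas:
  For a 3×3 Jordan block J_3(3): exp(t · J_3(3)) = e^(3t)·(I + t·N + (t^2/2)·N^2), where N is the 3×3 nilpotent shift.

After assembling e^{tJ} and conjugating by P, we get:

e^{tA} =
  [-t^2*exp(3*t) + t*exp(3*t) + exp(3*t), -t^2*exp(3*t)/2 + t*exp(3*t), t^2*exp(3*t)/2]
  [t^2*exp(3*t) - 3*t*exp(3*t), t^2*exp(3*t)/2 - 2*t*exp(3*t) + exp(3*t), -t^2*exp(3*t)/2 + t*exp(3*t)]
  [-t^2*exp(3*t) - t*exp(3*t), -t^2*exp(3*t)/2, t^2*exp(3*t)/2 + t*exp(3*t) + exp(3*t)]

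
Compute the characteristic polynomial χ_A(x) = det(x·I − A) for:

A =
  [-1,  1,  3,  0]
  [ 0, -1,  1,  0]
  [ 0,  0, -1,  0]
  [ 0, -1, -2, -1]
x^4 + 4*x^3 + 6*x^2 + 4*x + 1

Expanding det(x·I − A) (e.g. by cofactor expansion or by noting that A is similar to its Jordan form J, which has the same characteristic polynomial as A) gives
  χ_A(x) = x^4 + 4*x^3 + 6*x^2 + 4*x + 1
which factors as (x + 1)^4. The eigenvalues (with algebraic multiplicities) are λ = -1 with multiplicity 4.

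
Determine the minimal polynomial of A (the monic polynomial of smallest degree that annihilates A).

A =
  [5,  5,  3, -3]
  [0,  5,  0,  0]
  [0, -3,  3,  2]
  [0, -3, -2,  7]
x^2 - 10*x + 25

The characteristic polynomial is χ_A(x) = (x - 5)^4, so the eigenvalues are known. The minimal polynomial is
  m_A(x) = Π_λ (x − λ)^{k_λ}
where k_λ is the size of the *largest* Jordan block for λ (equivalently, the smallest k with (A − λI)^k v = 0 for every generalised eigenvector v of λ).

  λ = 5: largest Jordan block has size 2, contributing (x − 5)^2

So m_A(x) = (x - 5)^2 = x^2 - 10*x + 25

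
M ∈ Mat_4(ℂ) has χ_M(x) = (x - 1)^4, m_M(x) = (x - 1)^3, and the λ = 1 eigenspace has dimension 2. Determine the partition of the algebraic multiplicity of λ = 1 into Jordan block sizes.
Block sizes for λ = 1: [3, 1]

Step 1 — from the characteristic polynomial, algebraic multiplicity of λ = 1 is 4. From dim ker(M − (1)·I) = 2, there are exactly 2 Jordan blocks for λ = 1.
Step 2 — from the minimal polynomial, the factor (x − 1)^3 tells us the largest block for λ = 1 has size 3.
Step 3 — with total size 4, 2 blocks, and largest block 3, the block sizes (in nonincreasing order) are [3, 1].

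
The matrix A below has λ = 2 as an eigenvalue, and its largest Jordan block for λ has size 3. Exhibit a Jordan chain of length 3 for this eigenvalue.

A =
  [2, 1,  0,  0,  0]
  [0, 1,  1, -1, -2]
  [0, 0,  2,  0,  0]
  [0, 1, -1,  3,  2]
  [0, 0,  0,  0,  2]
A Jordan chain for λ = 2 of length 3:
v_1 = (-1, 0, 0, 0, 0)ᵀ
v_2 = (1, -1, 0, 1, 0)ᵀ
v_3 = (0, 1, 0, 0, 0)ᵀ

Let N = A − (2)·I. We want v_3 with N^3 v_3 = 0 but N^2 v_3 ≠ 0; then v_{j-1} := N · v_j for j = 3, …, 2.

Pick v_3 = (0, 1, 0, 0, 0)ᵀ.
Then v_2 = N · v_3 = (1, -1, 0, 1, 0)ᵀ.
Then v_1 = N · v_2 = (-1, 0, 0, 0, 0)ᵀ.

Sanity check: (A − (2)·I) v_1 = (0, 0, 0, 0, 0)ᵀ = 0. ✓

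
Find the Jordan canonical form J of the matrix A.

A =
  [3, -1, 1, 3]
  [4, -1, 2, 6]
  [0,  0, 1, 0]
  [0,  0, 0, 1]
J_2(1) ⊕ J_1(1) ⊕ J_1(1)

The characteristic polynomial is
  det(x·I − A) = x^4 - 4*x^3 + 6*x^2 - 4*x + 1 = (x - 1)^4

Eigenvalues and multiplicities (the geometric multiplicity of λ is n − rank(A − λI), which equals the number of Jordan blocks for λ):
  λ = 1: algebraic multiplicity = 4, geometric multiplicity = 3

Determining the block sizes for each eigenvalue:
  λ = 1: 3 blocks summing to 4 forces exactly one block of size 2 and the rest size 1 → block sizes [2, 1, 1]

Assembling the blocks gives a Jordan form
J =
  [1, 1, 0, 0]
  [0, 1, 0, 0]
  [0, 0, 1, 0]
  [0, 0, 0, 1]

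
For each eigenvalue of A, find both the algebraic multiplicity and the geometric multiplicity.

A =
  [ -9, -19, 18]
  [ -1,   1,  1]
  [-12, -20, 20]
λ = 4: alg = 3, geom = 1

Step 1 — factor the characteristic polynomial to read off the algebraic multiplicities:
  χ_A(x) = (x - 4)^3

Step 2 — compute geometric multiplicities via the rank-nullity identity g(λ) = n − rank(A − λI):
  rank(A − (4)·I) = 2, so dim ker(A − (4)·I) = n − 2 = 1

Summary:
  λ = 4: algebraic multiplicity = 3, geometric multiplicity = 1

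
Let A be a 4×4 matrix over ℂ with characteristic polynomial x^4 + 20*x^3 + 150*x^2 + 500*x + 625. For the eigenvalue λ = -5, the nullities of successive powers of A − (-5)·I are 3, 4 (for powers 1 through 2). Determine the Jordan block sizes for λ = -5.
Block sizes for λ = -5: [2, 1, 1]

From the dimensions of kernels of powers, the number of Jordan blocks of size at least j is d_j − d_{j−1} where d_j = dim ker(N^j) (with d_0 = 0). Computing the differences gives [3, 1].
The number of blocks of size exactly k is (#blocks of size ≥ k) − (#blocks of size ≥ k + 1), so the partition is: 2 block(s) of size 1, 1 block(s) of size 2.
In nonincreasing order the block sizes are [2, 1, 1].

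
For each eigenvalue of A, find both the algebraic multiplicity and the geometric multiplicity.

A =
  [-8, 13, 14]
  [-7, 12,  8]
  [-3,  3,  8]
λ = 2: alg = 1, geom = 1; λ = 5: alg = 2, geom = 1

Step 1 — factor the characteristic polynomial to read off the algebraic multiplicities:
  χ_A(x) = (x - 5)^2*(x - 2)

Step 2 — compute geometric multiplicities via the rank-nullity identity g(λ) = n − rank(A − λI):
  rank(A − (2)·I) = 2, so dim ker(A − (2)·I) = n − 2 = 1
  rank(A − (5)·I) = 2, so dim ker(A − (5)·I) = n − 2 = 1

Summary:
  λ = 2: algebraic multiplicity = 1, geometric multiplicity = 1
  λ = 5: algebraic multiplicity = 2, geometric multiplicity = 1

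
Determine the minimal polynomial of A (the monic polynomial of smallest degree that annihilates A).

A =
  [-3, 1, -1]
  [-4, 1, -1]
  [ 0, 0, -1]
x^3 + 3*x^2 + 3*x + 1

The characteristic polynomial is χ_A(x) = (x + 1)^3, so the eigenvalues are known. The minimal polynomial is
  m_A(x) = Π_λ (x − λ)^{k_λ}
where k_λ is the size of the *largest* Jordan block for λ (equivalently, the smallest k with (A − λI)^k v = 0 for every generalised eigenvector v of λ).

  λ = -1: largest Jordan block has size 3, contributing (x + 1)^3

So m_A(x) = (x + 1)^3 = x^3 + 3*x^2 + 3*x + 1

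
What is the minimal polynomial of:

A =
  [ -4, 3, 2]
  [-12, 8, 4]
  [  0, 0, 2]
x^2 - 4*x + 4

The characteristic polynomial is χ_A(x) = (x - 2)^3, so the eigenvalues are known. The minimal polynomial is
  m_A(x) = Π_λ (x − λ)^{k_λ}
where k_λ is the size of the *largest* Jordan block for λ (equivalently, the smallest k with (A − λI)^k v = 0 for every generalised eigenvector v of λ).

  λ = 2: largest Jordan block has size 2, contributing (x − 2)^2

So m_A(x) = (x - 2)^2 = x^2 - 4*x + 4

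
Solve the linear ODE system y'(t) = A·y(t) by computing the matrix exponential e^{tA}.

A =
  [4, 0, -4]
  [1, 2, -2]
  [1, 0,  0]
e^{tA} =
  [2*t*exp(2*t) + exp(2*t), 0, -4*t*exp(2*t)]
  [t*exp(2*t), exp(2*t), -2*t*exp(2*t)]
  [t*exp(2*t), 0, -2*t*exp(2*t) + exp(2*t)]

Strategy: write A = P · J · P⁻¹ where J is a Jordan canonical form, so e^{tA} = P · e^{tJ} · P⁻¹, and e^{tJ} can be computed block-by-block.

A has Jordan form
J =
  [2, 1, 0]
  [0, 2, 0]
  [0, 0, 2]
(up to reordering of blocks).

Per-block formulas:
  For a 1×1 block at λ = 2: exp(t · [2]) = [e^(2t)].
  For a 2×2 Jordan block J_2(2): exp(t · J_2(2)) = e^(2t)·(I + t·N), where N is the 2×2 nilpotent shift.

After assembling e^{tJ} and conjugating by P, we get:

e^{tA} =
  [2*t*exp(2*t) + exp(2*t), 0, -4*t*exp(2*t)]
  [t*exp(2*t), exp(2*t), -2*t*exp(2*t)]
  [t*exp(2*t), 0, -2*t*exp(2*t) + exp(2*t)]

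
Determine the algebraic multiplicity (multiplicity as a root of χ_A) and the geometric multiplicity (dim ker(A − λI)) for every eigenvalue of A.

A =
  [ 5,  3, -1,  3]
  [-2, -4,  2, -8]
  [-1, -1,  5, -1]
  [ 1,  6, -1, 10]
λ = 4: alg = 4, geom = 2

Step 1 — factor the characteristic polynomial to read off the algebraic multiplicities:
  χ_A(x) = (x - 4)^4

Step 2 — compute geometric multiplicities via the rank-nullity identity g(λ) = n − rank(A − λI):
  rank(A − (4)·I) = 2, so dim ker(A − (4)·I) = n − 2 = 2

Summary:
  λ = 4: algebraic multiplicity = 4, geometric multiplicity = 2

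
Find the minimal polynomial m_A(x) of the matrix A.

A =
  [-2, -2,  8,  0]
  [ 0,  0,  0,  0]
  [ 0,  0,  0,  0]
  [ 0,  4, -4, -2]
x^2 + 2*x

The characteristic polynomial is χ_A(x) = x^2*(x + 2)^2, so the eigenvalues are known. The minimal polynomial is
  m_A(x) = Π_λ (x − λ)^{k_λ}
where k_λ is the size of the *largest* Jordan block for λ (equivalently, the smallest k with (A − λI)^k v = 0 for every generalised eigenvector v of λ).

  λ = -2: largest Jordan block has size 1, contributing (x + 2)
  λ = 0: largest Jordan block has size 1, contributing (x − 0)

So m_A(x) = x*(x + 2) = x^2 + 2*x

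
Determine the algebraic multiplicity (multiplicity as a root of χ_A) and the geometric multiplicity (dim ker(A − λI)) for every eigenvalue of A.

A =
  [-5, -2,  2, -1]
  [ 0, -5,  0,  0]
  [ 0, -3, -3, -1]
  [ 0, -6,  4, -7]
λ = -5: alg = 4, geom = 2

Step 1 — factor the characteristic polynomial to read off the algebraic multiplicities:
  χ_A(x) = (x + 5)^4

Step 2 — compute geometric multiplicities via the rank-nullity identity g(λ) = n − rank(A − λI):
  rank(A − (-5)·I) = 2, so dim ker(A − (-5)·I) = n − 2 = 2

Summary:
  λ = -5: algebraic multiplicity = 4, geometric multiplicity = 2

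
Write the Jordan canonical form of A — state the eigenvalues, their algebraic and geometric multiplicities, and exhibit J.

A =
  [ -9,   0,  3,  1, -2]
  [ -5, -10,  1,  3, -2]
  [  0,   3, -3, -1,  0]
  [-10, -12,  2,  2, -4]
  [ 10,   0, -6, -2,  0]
J_3(-4) ⊕ J_1(-4) ⊕ J_1(-4)

The characteristic polynomial is
  det(x·I − A) = x^5 + 20*x^4 + 160*x^3 + 640*x^2 + 1280*x + 1024 = (x + 4)^5

Eigenvalues and multiplicities (the geometric multiplicity of λ is n − rank(A − λI), which equals the number of Jordan blocks for λ):
  λ = -4: algebraic multiplicity = 5, geometric multiplicity = 3

Determining the block sizes for each eigenvalue:
  λ = -4: with am = 5 and gm = 3, the partition is not yet determined (e.g. several partitions of 5 into 3 parts exist). Let N = A − (-4)·I. Computing rank(N^1) = 2, rank(N^2) = 1, rank(N^3) = 0; the number of blocks of size ≥ j is rank(N^{j−1}) − rank(N^j), giving [3, 1, 1]. So we have 1 block(s) of size 3, 2 block(s) of size 1 → block sizes [3, 1, 1]

Assembling the blocks gives a Jordan form
J =
  [-4,  1,  0,  0,  0]
  [ 0, -4,  1,  0,  0]
  [ 0,  0, -4,  0,  0]
  [ 0,  0,  0, -4,  0]
  [ 0,  0,  0,  0, -4]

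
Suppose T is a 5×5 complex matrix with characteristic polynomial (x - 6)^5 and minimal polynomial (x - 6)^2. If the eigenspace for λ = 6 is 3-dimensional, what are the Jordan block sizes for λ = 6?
Block sizes for λ = 6: [2, 2, 1]

Step 1 — from the characteristic polynomial, algebraic multiplicity of λ = 6 is 5. From dim ker(T − (6)·I) = 3, there are exactly 3 Jordan blocks for λ = 6.
Step 2 — from the minimal polynomial, the factor (x − 6)^2 tells us the largest block for λ = 6 has size 2.
Step 3 — with total size 5, 3 blocks, and largest block 2, the block sizes (in nonincreasing order) are [2, 2, 1].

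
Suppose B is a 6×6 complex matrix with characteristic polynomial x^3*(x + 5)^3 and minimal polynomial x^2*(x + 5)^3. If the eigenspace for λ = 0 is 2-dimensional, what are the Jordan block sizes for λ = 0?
Block sizes for λ = 0: [2, 1]

Step 1 — from the characteristic polynomial, algebraic multiplicity of λ = 0 is 3. From dim ker(B − (0)·I) = 2, there are exactly 2 Jordan blocks for λ = 0.
Step 2 — from the minimal polynomial, the factor (x − 0)^2 tells us the largest block for λ = 0 has size 2.
Step 3 — with total size 3, 2 blocks, and largest block 2, the block sizes (in nonincreasing order) are [2, 1].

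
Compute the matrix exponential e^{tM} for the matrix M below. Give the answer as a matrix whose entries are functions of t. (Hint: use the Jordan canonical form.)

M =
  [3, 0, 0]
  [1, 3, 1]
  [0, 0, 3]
e^{tM} =
  [exp(3*t), 0, 0]
  [t*exp(3*t), exp(3*t), t*exp(3*t)]
  [0, 0, exp(3*t)]

Strategy: write M = P · J · P⁻¹ where J is a Jordan canonical form, so e^{tM} = P · e^{tJ} · P⁻¹, and e^{tJ} can be computed block-by-block.

M has Jordan form
J =
  [3, 1, 0]
  [0, 3, 0]
  [0, 0, 3]
(up to reordering of blocks).

Per-block formulas:
  For a 2×2 Jordan block J_2(3): exp(t · J_2(3)) = e^(3t)·(I + t·N), where N is the 2×2 nilpotent shift.
  For a 1×1 block at λ = 3: exp(t · [3]) = [e^(3t)].

After assembling e^{tJ} and conjugating by P, we get:

e^{tM} =
  [exp(3*t), 0, 0]
  [t*exp(3*t), exp(3*t), t*exp(3*t)]
  [0, 0, exp(3*t)]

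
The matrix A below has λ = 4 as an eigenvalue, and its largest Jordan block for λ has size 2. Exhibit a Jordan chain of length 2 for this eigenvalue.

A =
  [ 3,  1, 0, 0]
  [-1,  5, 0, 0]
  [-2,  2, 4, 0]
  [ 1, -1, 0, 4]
A Jordan chain for λ = 4 of length 2:
v_1 = (-1, -1, -2, 1)ᵀ
v_2 = (1, 0, 0, 0)ᵀ

Let N = A − (4)·I. We want v_2 with N^2 v_2 = 0 but N^1 v_2 ≠ 0; then v_{j-1} := N · v_j for j = 2, …, 2.

Pick v_2 = (1, 0, 0, 0)ᵀ.
Then v_1 = N · v_2 = (-1, -1, -2, 1)ᵀ.

Sanity check: (A − (4)·I) v_1 = (0, 0, 0, 0)ᵀ = 0. ✓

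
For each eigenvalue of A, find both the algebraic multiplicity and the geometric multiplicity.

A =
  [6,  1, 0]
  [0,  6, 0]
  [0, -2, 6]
λ = 6: alg = 3, geom = 2

Step 1 — factor the characteristic polynomial to read off the algebraic multiplicities:
  χ_A(x) = (x - 6)^3

Step 2 — compute geometric multiplicities via the rank-nullity identity g(λ) = n − rank(A − λI):
  rank(A − (6)·I) = 1, so dim ker(A − (6)·I) = n − 1 = 2

Summary:
  λ = 6: algebraic multiplicity = 3, geometric multiplicity = 2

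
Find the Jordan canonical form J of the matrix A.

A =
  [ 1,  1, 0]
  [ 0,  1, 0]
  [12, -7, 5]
J_2(1) ⊕ J_1(5)

The characteristic polynomial is
  det(x·I − A) = x^3 - 7*x^2 + 11*x - 5 = (x - 5)*(x - 1)^2

Eigenvalues and multiplicities (the geometric multiplicity of λ is n − rank(A − λI), which equals the number of Jordan blocks for λ):
  λ = 1: algebraic multiplicity = 2, geometric multiplicity = 1
  λ = 5: algebraic multiplicity = 1, geometric multiplicity = 1

Determining the block sizes for each eigenvalue:
  λ = 1: one block (gm = 1), so the single block has size am = 2 → block sizes [2]
  λ = 5: one block (gm = 1), so the single block has size am = 1 → block sizes [1]

Assembling the blocks gives a Jordan form
J =
  [1, 1, 0]
  [0, 1, 0]
  [0, 0, 5]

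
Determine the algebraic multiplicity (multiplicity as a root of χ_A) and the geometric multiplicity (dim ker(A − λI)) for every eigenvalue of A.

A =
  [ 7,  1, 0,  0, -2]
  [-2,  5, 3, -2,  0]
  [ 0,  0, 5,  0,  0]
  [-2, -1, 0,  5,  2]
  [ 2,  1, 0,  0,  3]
λ = 5: alg = 5, geom = 3

Step 1 — factor the characteristic polynomial to read off the algebraic multiplicities:
  χ_A(x) = (x - 5)^5

Step 2 — compute geometric multiplicities via the rank-nullity identity g(λ) = n − rank(A − λI):
  rank(A − (5)·I) = 2, so dim ker(A − (5)·I) = n − 2 = 3

Summary:
  λ = 5: algebraic multiplicity = 5, geometric multiplicity = 3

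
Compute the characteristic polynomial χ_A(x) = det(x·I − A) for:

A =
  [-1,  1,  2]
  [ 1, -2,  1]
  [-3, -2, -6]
x^3 + 9*x^2 + 27*x + 27

Expanding det(x·I − A) (e.g. by cofactor expansion or by noting that A is similar to its Jordan form J, which has the same characteristic polynomial as A) gives
  χ_A(x) = x^3 + 9*x^2 + 27*x + 27
which factors as (x + 3)^3. The eigenvalues (with algebraic multiplicities) are λ = -3 with multiplicity 3.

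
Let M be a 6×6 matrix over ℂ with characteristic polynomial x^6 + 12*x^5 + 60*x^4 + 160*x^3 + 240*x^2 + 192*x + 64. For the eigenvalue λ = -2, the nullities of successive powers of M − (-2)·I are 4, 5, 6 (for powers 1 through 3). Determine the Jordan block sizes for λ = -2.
Block sizes for λ = -2: [3, 1, 1, 1]

From the dimensions of kernels of powers, the number of Jordan blocks of size at least j is d_j − d_{j−1} where d_j = dim ker(N^j) (with d_0 = 0). Computing the differences gives [4, 1, 1].
The number of blocks of size exactly k is (#blocks of size ≥ k) − (#blocks of size ≥ k + 1), so the partition is: 3 block(s) of size 1, 1 block(s) of size 3.
In nonincreasing order the block sizes are [3, 1, 1, 1].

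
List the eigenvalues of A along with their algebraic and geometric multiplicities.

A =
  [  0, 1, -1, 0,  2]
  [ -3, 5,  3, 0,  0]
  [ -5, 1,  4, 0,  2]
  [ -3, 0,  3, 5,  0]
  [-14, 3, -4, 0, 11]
λ = 5: alg = 5, geom = 3

Step 1 — factor the characteristic polynomial to read off the algebraic multiplicities:
  χ_A(x) = (x - 5)^5

Step 2 — compute geometric multiplicities via the rank-nullity identity g(λ) = n − rank(A − λI):
  rank(A − (5)·I) = 2, so dim ker(A − (5)·I) = n − 2 = 3

Summary:
  λ = 5: algebraic multiplicity = 5, geometric multiplicity = 3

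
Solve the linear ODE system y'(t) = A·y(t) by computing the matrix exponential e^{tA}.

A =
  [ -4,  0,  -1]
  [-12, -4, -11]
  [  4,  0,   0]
e^{tA} =
  [-2*t*exp(-2*t) + exp(-2*t), 0, -t*exp(-2*t)]
  [-10*t*exp(-2*t) - exp(-2*t) + exp(-4*t), exp(-4*t), -5*t*exp(-2*t) - 3*exp(-2*t) + 3*exp(-4*t)]
  [4*t*exp(-2*t), 0, 2*t*exp(-2*t) + exp(-2*t)]

Strategy: write A = P · J · P⁻¹ where J is a Jordan canonical form, so e^{tA} = P · e^{tJ} · P⁻¹, and e^{tJ} can be computed block-by-block.

A has Jordan form
J =
  [-4,  0,  0]
  [ 0, -2,  1]
  [ 0,  0, -2]
(up to reordering of blocks).

Per-block formulas:
  For a 1×1 block at λ = -4: exp(t · [-4]) = [e^(-4t)].
  For a 2×2 Jordan block J_2(-2): exp(t · J_2(-2)) = e^(-2t)·(I + t·N), where N is the 2×2 nilpotent shift.

After assembling e^{tJ} and conjugating by P, we get:

e^{tA} =
  [-2*t*exp(-2*t) + exp(-2*t), 0, -t*exp(-2*t)]
  [-10*t*exp(-2*t) - exp(-2*t) + exp(-4*t), exp(-4*t), -5*t*exp(-2*t) - 3*exp(-2*t) + 3*exp(-4*t)]
  [4*t*exp(-2*t), 0, 2*t*exp(-2*t) + exp(-2*t)]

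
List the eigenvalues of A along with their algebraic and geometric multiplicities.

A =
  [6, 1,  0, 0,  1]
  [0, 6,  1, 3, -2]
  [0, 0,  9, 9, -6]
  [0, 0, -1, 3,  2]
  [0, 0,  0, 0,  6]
λ = 6: alg = 5, geom = 3

Step 1 — factor the characteristic polynomial to read off the algebraic multiplicities:
  χ_A(x) = (x - 6)^5

Step 2 — compute geometric multiplicities via the rank-nullity identity g(λ) = n − rank(A − λI):
  rank(A − (6)·I) = 2, so dim ker(A − (6)·I) = n − 2 = 3

Summary:
  λ = 6: algebraic multiplicity = 5, geometric multiplicity = 3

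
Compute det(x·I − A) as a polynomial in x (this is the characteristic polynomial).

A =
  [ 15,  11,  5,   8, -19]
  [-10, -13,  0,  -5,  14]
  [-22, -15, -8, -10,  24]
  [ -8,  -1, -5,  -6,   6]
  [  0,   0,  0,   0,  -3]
x^5 + 15*x^4 + 90*x^3 + 270*x^2 + 405*x + 243

Expanding det(x·I − A) (e.g. by cofactor expansion or by noting that A is similar to its Jordan form J, which has the same characteristic polynomial as A) gives
  χ_A(x) = x^5 + 15*x^4 + 90*x^3 + 270*x^2 + 405*x + 243
which factors as (x + 3)^5. The eigenvalues (with algebraic multiplicities) are λ = -3 with multiplicity 5.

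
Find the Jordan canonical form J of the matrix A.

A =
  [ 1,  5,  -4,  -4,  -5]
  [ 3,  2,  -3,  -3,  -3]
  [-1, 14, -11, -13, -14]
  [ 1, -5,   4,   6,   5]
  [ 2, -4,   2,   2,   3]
J_2(-1) ⊕ J_1(-1) ⊕ J_1(2) ⊕ J_1(2)

The characteristic polynomial is
  det(x·I − A) = x^5 - x^4 - 5*x^3 + x^2 + 8*x + 4 = (x - 2)^2*(x + 1)^3

Eigenvalues and multiplicities (the geometric multiplicity of λ is n − rank(A − λI), which equals the number of Jordan blocks for λ):
  λ = -1: algebraic multiplicity = 3, geometric multiplicity = 2
  λ = 2: algebraic multiplicity = 2, geometric multiplicity = 2

Determining the block sizes for each eigenvalue:
  λ = -1: 2 blocks summing to 3 forces exactly one block of size 2 and the rest size 1 → block sizes [2, 1]
  λ = 2: gm = am = 2, so every block has size 1 → block sizes [1, 1]

Assembling the blocks gives a Jordan form
J =
  [-1,  1,  0, 0, 0]
  [ 0, -1,  0, 0, 0]
  [ 0,  0, -1, 0, 0]
  [ 0,  0,  0, 2, 0]
  [ 0,  0,  0, 0, 2]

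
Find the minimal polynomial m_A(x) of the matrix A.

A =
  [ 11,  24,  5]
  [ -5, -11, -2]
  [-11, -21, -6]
x^3 + 6*x^2 + 12*x + 8

The characteristic polynomial is χ_A(x) = (x + 2)^3, so the eigenvalues are known. The minimal polynomial is
  m_A(x) = Π_λ (x − λ)^{k_λ}
where k_λ is the size of the *largest* Jordan block for λ (equivalently, the smallest k with (A − λI)^k v = 0 for every generalised eigenvector v of λ).

  λ = -2: largest Jordan block has size 3, contributing (x + 2)^3

So m_A(x) = (x + 2)^3 = x^3 + 6*x^2 + 12*x + 8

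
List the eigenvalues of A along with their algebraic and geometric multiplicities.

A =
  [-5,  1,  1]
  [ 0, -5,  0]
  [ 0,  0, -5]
λ = -5: alg = 3, geom = 2

Step 1 — factor the characteristic polynomial to read off the algebraic multiplicities:
  χ_A(x) = (x + 5)^3

Step 2 — compute geometric multiplicities via the rank-nullity identity g(λ) = n − rank(A − λI):
  rank(A − (-5)·I) = 1, so dim ker(A − (-5)·I) = n − 1 = 2

Summary:
  λ = -5: algebraic multiplicity = 3, geometric multiplicity = 2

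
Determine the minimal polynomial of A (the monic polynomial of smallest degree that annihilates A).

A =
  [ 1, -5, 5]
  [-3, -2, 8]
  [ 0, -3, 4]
x^3 - 3*x^2 + 3*x - 1

The characteristic polynomial is χ_A(x) = (x - 1)^3, so the eigenvalues are known. The minimal polynomial is
  m_A(x) = Π_λ (x − λ)^{k_λ}
where k_λ is the size of the *largest* Jordan block for λ (equivalently, the smallest k with (A − λI)^k v = 0 for every generalised eigenvector v of λ).

  λ = 1: largest Jordan block has size 3, contributing (x − 1)^3

So m_A(x) = (x - 1)^3 = x^3 - 3*x^2 + 3*x - 1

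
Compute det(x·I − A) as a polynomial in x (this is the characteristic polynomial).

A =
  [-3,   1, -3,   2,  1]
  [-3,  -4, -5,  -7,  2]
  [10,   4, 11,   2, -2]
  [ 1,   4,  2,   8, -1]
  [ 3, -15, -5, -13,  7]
x^5 - 19*x^4 + 130*x^3 - 350*x^2 + 125*x + 625

Expanding det(x·I − A) (e.g. by cofactor expansion or by noting that A is similar to its Jordan form J, which has the same characteristic polynomial as A) gives
  χ_A(x) = x^5 - 19*x^4 + 130*x^3 - 350*x^2 + 125*x + 625
which factors as (x - 5)^4*(x + 1). The eigenvalues (with algebraic multiplicities) are λ = -1 with multiplicity 1, λ = 5 with multiplicity 4.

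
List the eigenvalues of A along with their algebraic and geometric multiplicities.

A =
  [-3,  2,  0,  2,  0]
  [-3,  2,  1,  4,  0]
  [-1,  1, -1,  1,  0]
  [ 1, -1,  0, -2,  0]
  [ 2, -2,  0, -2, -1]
λ = -1: alg = 5, geom = 3

Step 1 — factor the characteristic polynomial to read off the algebraic multiplicities:
  χ_A(x) = (x + 1)^5

Step 2 — compute geometric multiplicities via the rank-nullity identity g(λ) = n − rank(A − λI):
  rank(A − (-1)·I) = 2, so dim ker(A − (-1)·I) = n − 2 = 3

Summary:
  λ = -1: algebraic multiplicity = 5, geometric multiplicity = 3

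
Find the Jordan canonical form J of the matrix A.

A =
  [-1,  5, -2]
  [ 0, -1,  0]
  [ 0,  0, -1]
J_2(-1) ⊕ J_1(-1)

The characteristic polynomial is
  det(x·I − A) = x^3 + 3*x^2 + 3*x + 1 = (x + 1)^3

Eigenvalues and multiplicities (the geometric multiplicity of λ is n − rank(A − λI), which equals the number of Jordan blocks for λ):
  λ = -1: algebraic multiplicity = 3, geometric multiplicity = 2

Determining the block sizes for each eigenvalue:
  λ = -1: 2 blocks summing to 3 forces exactly one block of size 2 and the rest size 1 → block sizes [2, 1]

Assembling the blocks gives a Jordan form
J =
  [-1,  1,  0]
  [ 0, -1,  0]
  [ 0,  0, -1]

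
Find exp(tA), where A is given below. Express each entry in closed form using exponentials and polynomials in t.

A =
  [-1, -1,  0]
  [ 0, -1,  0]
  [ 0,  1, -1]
e^{tA} =
  [exp(-t), -t*exp(-t), 0]
  [0, exp(-t), 0]
  [0, t*exp(-t), exp(-t)]

Strategy: write A = P · J · P⁻¹ where J is a Jordan canonical form, so e^{tA} = P · e^{tJ} · P⁻¹, and e^{tJ} can be computed block-by-block.

A has Jordan form
J =
  [-1,  1,  0]
  [ 0, -1,  0]
  [ 0,  0, -1]
(up to reordering of blocks).

Per-block formulas:
  For a 1×1 block at λ = -1: exp(t · [-1]) = [e^(-1t)].
  For a 2×2 Jordan block J_2(-1): exp(t · J_2(-1)) = e^(-1t)·(I + t·N), where N is the 2×2 nilpotent shift.

After assembling e^{tJ} and conjugating by P, we get:

e^{tA} =
  [exp(-t), -t*exp(-t), 0]
  [0, exp(-t), 0]
  [0, t*exp(-t), exp(-t)]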